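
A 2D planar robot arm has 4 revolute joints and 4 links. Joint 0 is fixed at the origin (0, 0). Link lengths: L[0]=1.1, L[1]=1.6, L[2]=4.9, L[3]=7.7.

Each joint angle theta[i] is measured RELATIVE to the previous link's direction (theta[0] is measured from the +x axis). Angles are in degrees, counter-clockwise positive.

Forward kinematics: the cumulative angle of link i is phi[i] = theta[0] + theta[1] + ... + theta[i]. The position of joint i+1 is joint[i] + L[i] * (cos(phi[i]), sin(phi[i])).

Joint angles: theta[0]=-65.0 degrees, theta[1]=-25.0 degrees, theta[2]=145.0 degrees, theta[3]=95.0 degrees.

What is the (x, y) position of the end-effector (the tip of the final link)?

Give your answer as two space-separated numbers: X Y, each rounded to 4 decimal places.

Answer: -3.3930 5.2669

Derivation:
joint[0] = (0.0000, 0.0000)  (base)
link 0: phi[0] = -65 = -65 deg
  cos(-65 deg) = 0.4226, sin(-65 deg) = -0.9063
  joint[1] = (0.0000, 0.0000) + 1.1 * (0.4226, -0.9063) = (0.0000 + 0.4649, 0.0000 + -0.9969) = (0.4649, -0.9969)
link 1: phi[1] = -65 + -25 = -90 deg
  cos(-90 deg) = 0.0000, sin(-90 deg) = -1.0000
  joint[2] = (0.4649, -0.9969) + 1.6 * (0.0000, -1.0000) = (0.4649 + 0.0000, -0.9969 + -1.6000) = (0.4649, -2.5969)
link 2: phi[2] = -65 + -25 + 145 = 55 deg
  cos(55 deg) = 0.5736, sin(55 deg) = 0.8192
  joint[3] = (0.4649, -2.5969) + 4.9 * (0.5736, 0.8192) = (0.4649 + 2.8105, -2.5969 + 4.0138) = (3.2754, 1.4169)
link 3: phi[3] = -65 + -25 + 145 + 95 = 150 deg
  cos(150 deg) = -0.8660, sin(150 deg) = 0.5000
  joint[4] = (3.2754, 1.4169) + 7.7 * (-0.8660, 0.5000) = (3.2754 + -6.6684, 1.4169 + 3.8500) = (-3.3930, 5.2669)
End effector: (-3.3930, 5.2669)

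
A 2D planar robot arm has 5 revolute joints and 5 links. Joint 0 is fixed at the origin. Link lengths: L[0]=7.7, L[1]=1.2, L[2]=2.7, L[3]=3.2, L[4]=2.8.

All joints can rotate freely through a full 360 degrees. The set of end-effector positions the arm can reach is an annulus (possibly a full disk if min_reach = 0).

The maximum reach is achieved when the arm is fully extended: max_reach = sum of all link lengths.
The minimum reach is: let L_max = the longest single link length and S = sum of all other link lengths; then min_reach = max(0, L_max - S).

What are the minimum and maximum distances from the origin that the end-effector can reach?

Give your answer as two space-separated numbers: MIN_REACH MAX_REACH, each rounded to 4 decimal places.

Link lengths: [7.7, 1.2, 2.7, 3.2, 2.8]
max_reach = 7.7 + 1.2 + 2.7 + 3.2 + 2.8 = 17.6
L_max = max([7.7, 1.2, 2.7, 3.2, 2.8]) = 7.7
S (sum of others) = 17.6 - 7.7 = 9.9
min_reach = max(0, 7.7 - 9.9) = max(0, -2.2) = 0

Answer: 0.0000 17.6000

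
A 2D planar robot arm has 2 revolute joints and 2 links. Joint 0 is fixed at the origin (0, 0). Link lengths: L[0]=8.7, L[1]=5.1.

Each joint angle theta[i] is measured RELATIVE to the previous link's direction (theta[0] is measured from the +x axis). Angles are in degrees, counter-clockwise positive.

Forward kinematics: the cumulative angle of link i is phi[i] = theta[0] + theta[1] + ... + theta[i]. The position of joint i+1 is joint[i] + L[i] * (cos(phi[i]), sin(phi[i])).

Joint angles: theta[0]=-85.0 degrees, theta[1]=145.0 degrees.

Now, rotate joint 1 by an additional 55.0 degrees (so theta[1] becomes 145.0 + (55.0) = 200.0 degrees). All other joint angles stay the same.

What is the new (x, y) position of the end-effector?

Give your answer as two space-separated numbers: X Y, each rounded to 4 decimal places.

joint[0] = (0.0000, 0.0000)  (base)
link 0: phi[0] = -85 = -85 deg
  cos(-85 deg) = 0.0872, sin(-85 deg) = -0.9962
  joint[1] = (0.0000, 0.0000) + 8.7 * (0.0872, -0.9962) = (0.0000 + 0.7583, 0.0000 + -8.6669) = (0.7583, -8.6669)
link 1: phi[1] = -85 + 200 = 115 deg
  cos(115 deg) = -0.4226, sin(115 deg) = 0.9063
  joint[2] = (0.7583, -8.6669) + 5.1 * (-0.4226, 0.9063) = (0.7583 + -2.1554, -8.6669 + 4.6222) = (-1.3971, -4.0447)
End effector: (-1.3971, -4.0447)

Answer: -1.3971 -4.0447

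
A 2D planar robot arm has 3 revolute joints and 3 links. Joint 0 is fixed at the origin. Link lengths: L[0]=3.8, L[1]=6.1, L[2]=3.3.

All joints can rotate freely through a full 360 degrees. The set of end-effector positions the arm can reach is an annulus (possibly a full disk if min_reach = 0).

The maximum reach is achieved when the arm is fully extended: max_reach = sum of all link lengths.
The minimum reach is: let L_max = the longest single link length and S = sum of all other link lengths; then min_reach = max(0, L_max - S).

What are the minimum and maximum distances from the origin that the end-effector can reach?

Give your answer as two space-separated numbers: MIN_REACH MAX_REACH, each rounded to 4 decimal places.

Answer: 0.0000 13.2000

Derivation:
Link lengths: [3.8, 6.1, 3.3]
max_reach = 3.8 + 6.1 + 3.3 = 13.2
L_max = max([3.8, 6.1, 3.3]) = 6.1
S (sum of others) = 13.2 - 6.1 = 7.1
min_reach = max(0, 6.1 - 7.1) = max(0, -1) = 0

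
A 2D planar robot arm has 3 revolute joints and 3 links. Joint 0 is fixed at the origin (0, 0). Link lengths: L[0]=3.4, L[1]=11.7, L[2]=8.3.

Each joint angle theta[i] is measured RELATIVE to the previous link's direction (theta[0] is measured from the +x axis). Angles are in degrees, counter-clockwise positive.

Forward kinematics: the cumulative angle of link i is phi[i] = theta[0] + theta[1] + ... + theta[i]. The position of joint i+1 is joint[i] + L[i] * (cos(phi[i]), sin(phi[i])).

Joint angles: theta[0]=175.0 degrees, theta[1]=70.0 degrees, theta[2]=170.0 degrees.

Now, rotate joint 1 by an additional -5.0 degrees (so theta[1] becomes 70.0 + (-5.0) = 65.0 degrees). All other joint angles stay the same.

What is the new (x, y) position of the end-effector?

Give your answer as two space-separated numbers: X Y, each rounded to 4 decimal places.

joint[0] = (0.0000, 0.0000)  (base)
link 0: phi[0] = 175 = 175 deg
  cos(175 deg) = -0.9962, sin(175 deg) = 0.0872
  joint[1] = (0.0000, 0.0000) + 3.4 * (-0.9962, 0.0872) = (0.0000 + -3.3871, 0.0000 + 0.2963) = (-3.3871, 0.2963)
link 1: phi[1] = 175 + 65 = 240 deg
  cos(240 deg) = -0.5000, sin(240 deg) = -0.8660
  joint[2] = (-3.3871, 0.2963) + 11.7 * (-0.5000, -0.8660) = (-3.3871 + -5.8500, 0.2963 + -10.1325) = (-9.2371, -9.8362)
link 2: phi[2] = 175 + 65 + 170 = 410 deg
  cos(410 deg) = 0.6428, sin(410 deg) = 0.7660
  joint[3] = (-9.2371, -9.8362) + 8.3 * (0.6428, 0.7660) = (-9.2371 + 5.3351, -9.8362 + 6.3582) = (-3.9019, -3.4780)
End effector: (-3.9019, -3.4780)

Answer: -3.9019 -3.4780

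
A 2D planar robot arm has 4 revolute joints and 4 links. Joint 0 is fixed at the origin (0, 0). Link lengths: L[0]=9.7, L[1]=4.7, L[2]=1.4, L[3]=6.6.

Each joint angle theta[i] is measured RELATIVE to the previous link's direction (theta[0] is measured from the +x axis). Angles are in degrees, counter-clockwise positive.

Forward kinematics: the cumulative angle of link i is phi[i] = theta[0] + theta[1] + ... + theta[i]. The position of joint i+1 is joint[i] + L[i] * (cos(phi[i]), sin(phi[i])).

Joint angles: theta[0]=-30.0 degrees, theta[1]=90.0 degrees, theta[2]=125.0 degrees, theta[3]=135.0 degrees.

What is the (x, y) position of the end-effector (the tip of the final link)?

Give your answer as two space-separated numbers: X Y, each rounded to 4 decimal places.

joint[0] = (0.0000, 0.0000)  (base)
link 0: phi[0] = -30 = -30 deg
  cos(-30 deg) = 0.8660, sin(-30 deg) = -0.5000
  joint[1] = (0.0000, 0.0000) + 9.7 * (0.8660, -0.5000) = (0.0000 + 8.4004, 0.0000 + -4.8500) = (8.4004, -4.8500)
link 1: phi[1] = -30 + 90 = 60 deg
  cos(60 deg) = 0.5000, sin(60 deg) = 0.8660
  joint[2] = (8.4004, -4.8500) + 4.7 * (0.5000, 0.8660) = (8.4004 + 2.3500, -4.8500 + 4.0703) = (10.7504, -0.7797)
link 2: phi[2] = -30 + 90 + 125 = 185 deg
  cos(185 deg) = -0.9962, sin(185 deg) = -0.0872
  joint[3] = (10.7504, -0.7797) + 1.4 * (-0.9962, -0.0872) = (10.7504 + -1.3947, -0.7797 + -0.1220) = (9.3558, -0.9017)
link 3: phi[3] = -30 + 90 + 125 + 135 = 320 deg
  cos(320 deg) = 0.7660, sin(320 deg) = -0.6428
  joint[4] = (9.3558, -0.9017) + 6.6 * (0.7660, -0.6428) = (9.3558 + 5.0559, -0.9017 + -4.2424) = (14.4117, -5.1441)
End effector: (14.4117, -5.1441)

Answer: 14.4117 -5.1441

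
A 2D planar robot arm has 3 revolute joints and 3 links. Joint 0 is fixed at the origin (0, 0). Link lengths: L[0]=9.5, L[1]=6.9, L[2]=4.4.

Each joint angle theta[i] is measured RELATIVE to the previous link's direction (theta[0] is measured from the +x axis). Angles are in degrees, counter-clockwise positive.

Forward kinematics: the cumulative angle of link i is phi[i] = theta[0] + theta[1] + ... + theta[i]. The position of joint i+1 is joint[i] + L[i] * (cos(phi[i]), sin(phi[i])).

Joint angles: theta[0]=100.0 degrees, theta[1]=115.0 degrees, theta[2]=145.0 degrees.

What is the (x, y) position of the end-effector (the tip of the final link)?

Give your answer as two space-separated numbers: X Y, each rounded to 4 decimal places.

joint[0] = (0.0000, 0.0000)  (base)
link 0: phi[0] = 100 = 100 deg
  cos(100 deg) = -0.1736, sin(100 deg) = 0.9848
  joint[1] = (0.0000, 0.0000) + 9.5 * (-0.1736, 0.9848) = (0.0000 + -1.6497, 0.0000 + 9.3557) = (-1.6497, 9.3557)
link 1: phi[1] = 100 + 115 = 215 deg
  cos(215 deg) = -0.8192, sin(215 deg) = -0.5736
  joint[2] = (-1.6497, 9.3557) + 6.9 * (-0.8192, -0.5736) = (-1.6497 + -5.6521, 9.3557 + -3.9577) = (-7.3018, 5.3980)
link 2: phi[2] = 100 + 115 + 145 = 360 deg
  cos(360 deg) = 1.0000, sin(360 deg) = -0.0000
  joint[3] = (-7.3018, 5.3980) + 4.4 * (1.0000, -0.0000) = (-7.3018 + 4.4000, 5.3980 + -0.0000) = (-2.9018, 5.3980)
End effector: (-2.9018, 5.3980)

Answer: -2.9018 5.3980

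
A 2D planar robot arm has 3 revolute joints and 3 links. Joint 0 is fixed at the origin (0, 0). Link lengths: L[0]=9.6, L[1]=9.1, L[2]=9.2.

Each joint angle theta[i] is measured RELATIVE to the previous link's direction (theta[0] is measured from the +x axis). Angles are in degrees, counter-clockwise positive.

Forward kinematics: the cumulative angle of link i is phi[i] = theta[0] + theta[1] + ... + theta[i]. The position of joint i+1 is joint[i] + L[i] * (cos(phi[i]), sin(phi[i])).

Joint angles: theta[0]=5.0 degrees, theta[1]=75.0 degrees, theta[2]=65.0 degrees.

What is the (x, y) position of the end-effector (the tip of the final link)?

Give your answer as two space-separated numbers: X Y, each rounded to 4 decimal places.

Answer: 3.6075 15.0753

Derivation:
joint[0] = (0.0000, 0.0000)  (base)
link 0: phi[0] = 5 = 5 deg
  cos(5 deg) = 0.9962, sin(5 deg) = 0.0872
  joint[1] = (0.0000, 0.0000) + 9.6 * (0.9962, 0.0872) = (0.0000 + 9.5635, 0.0000 + 0.8367) = (9.5635, 0.8367)
link 1: phi[1] = 5 + 75 = 80 deg
  cos(80 deg) = 0.1736, sin(80 deg) = 0.9848
  joint[2] = (9.5635, 0.8367) + 9.1 * (0.1736, 0.9848) = (9.5635 + 1.5802, 0.8367 + 8.9618) = (11.1437, 9.7984)
link 2: phi[2] = 5 + 75 + 65 = 145 deg
  cos(145 deg) = -0.8192, sin(145 deg) = 0.5736
  joint[3] = (11.1437, 9.7984) + 9.2 * (-0.8192, 0.5736) = (11.1437 + -7.5362, 9.7984 + 5.2769) = (3.6075, 15.0753)
End effector: (3.6075, 15.0753)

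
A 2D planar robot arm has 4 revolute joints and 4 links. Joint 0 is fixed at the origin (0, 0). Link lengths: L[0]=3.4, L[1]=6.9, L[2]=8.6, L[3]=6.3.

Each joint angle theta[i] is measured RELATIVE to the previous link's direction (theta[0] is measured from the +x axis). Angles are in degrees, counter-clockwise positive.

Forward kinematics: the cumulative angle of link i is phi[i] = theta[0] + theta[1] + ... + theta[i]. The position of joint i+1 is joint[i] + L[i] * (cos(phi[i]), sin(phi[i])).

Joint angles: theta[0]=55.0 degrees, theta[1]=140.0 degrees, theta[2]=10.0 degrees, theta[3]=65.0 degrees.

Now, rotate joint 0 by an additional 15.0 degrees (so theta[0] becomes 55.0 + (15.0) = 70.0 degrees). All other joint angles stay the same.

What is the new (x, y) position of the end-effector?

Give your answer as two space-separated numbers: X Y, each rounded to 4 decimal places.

Answer: -9.7701 -11.8684

Derivation:
joint[0] = (0.0000, 0.0000)  (base)
link 0: phi[0] = 70 = 70 deg
  cos(70 deg) = 0.3420, sin(70 deg) = 0.9397
  joint[1] = (0.0000, 0.0000) + 3.4 * (0.3420, 0.9397) = (0.0000 + 1.1629, 0.0000 + 3.1950) = (1.1629, 3.1950)
link 1: phi[1] = 70 + 140 = 210 deg
  cos(210 deg) = -0.8660, sin(210 deg) = -0.5000
  joint[2] = (1.1629, 3.1950) + 6.9 * (-0.8660, -0.5000) = (1.1629 + -5.9756, 3.1950 + -3.4500) = (-4.8127, -0.2550)
link 2: phi[2] = 70 + 140 + 10 = 220 deg
  cos(220 deg) = -0.7660, sin(220 deg) = -0.6428
  joint[3] = (-4.8127, -0.2550) + 8.6 * (-0.7660, -0.6428) = (-4.8127 + -6.5880, -0.2550 + -5.5280) = (-11.4007, -5.7830)
link 3: phi[3] = 70 + 140 + 10 + 65 = 285 deg
  cos(285 deg) = 0.2588, sin(285 deg) = -0.9659
  joint[4] = (-11.4007, -5.7830) + 6.3 * (0.2588, -0.9659) = (-11.4007 + 1.6306, -5.7830 + -6.0853) = (-9.7701, -11.8684)
End effector: (-9.7701, -11.8684)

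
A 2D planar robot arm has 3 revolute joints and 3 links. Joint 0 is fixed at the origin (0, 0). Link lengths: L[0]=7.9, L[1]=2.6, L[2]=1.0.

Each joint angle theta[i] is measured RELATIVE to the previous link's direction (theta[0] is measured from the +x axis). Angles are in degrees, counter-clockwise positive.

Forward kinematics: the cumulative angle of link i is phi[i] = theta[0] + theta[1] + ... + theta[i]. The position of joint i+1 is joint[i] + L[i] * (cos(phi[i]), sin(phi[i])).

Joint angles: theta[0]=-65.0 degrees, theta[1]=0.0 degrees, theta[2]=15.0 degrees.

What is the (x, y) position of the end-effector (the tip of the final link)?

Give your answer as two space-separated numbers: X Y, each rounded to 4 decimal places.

Answer: 5.0803 -10.2823

Derivation:
joint[0] = (0.0000, 0.0000)  (base)
link 0: phi[0] = -65 = -65 deg
  cos(-65 deg) = 0.4226, sin(-65 deg) = -0.9063
  joint[1] = (0.0000, 0.0000) + 7.9 * (0.4226, -0.9063) = (0.0000 + 3.3387, 0.0000 + -7.1598) = (3.3387, -7.1598)
link 1: phi[1] = -65 + 0 = -65 deg
  cos(-65 deg) = 0.4226, sin(-65 deg) = -0.9063
  joint[2] = (3.3387, -7.1598) + 2.6 * (0.4226, -0.9063) = (3.3387 + 1.0988, -7.1598 + -2.3564) = (4.4375, -9.5162)
link 2: phi[2] = -65 + 0 + 15 = -50 deg
  cos(-50 deg) = 0.6428, sin(-50 deg) = -0.7660
  joint[3] = (4.4375, -9.5162) + 1 * (0.6428, -0.7660) = (4.4375 + 0.6428, -9.5162 + -0.7660) = (5.0803, -10.2823)
End effector: (5.0803, -10.2823)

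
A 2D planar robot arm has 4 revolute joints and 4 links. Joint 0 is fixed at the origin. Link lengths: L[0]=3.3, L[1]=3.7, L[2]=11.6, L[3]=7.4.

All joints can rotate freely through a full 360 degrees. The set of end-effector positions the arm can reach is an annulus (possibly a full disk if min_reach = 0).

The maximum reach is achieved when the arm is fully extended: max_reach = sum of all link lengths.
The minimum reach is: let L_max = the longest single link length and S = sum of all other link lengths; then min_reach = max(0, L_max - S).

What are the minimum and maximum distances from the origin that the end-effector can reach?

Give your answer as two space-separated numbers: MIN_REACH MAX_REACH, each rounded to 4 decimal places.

Link lengths: [3.3, 3.7, 11.6, 7.4]
max_reach = 3.3 + 3.7 + 11.6 + 7.4 = 26
L_max = max([3.3, 3.7, 11.6, 7.4]) = 11.6
S (sum of others) = 26 - 11.6 = 14.4
min_reach = max(0, 11.6 - 14.4) = max(0, -2.8) = 0

Answer: 0.0000 26.0000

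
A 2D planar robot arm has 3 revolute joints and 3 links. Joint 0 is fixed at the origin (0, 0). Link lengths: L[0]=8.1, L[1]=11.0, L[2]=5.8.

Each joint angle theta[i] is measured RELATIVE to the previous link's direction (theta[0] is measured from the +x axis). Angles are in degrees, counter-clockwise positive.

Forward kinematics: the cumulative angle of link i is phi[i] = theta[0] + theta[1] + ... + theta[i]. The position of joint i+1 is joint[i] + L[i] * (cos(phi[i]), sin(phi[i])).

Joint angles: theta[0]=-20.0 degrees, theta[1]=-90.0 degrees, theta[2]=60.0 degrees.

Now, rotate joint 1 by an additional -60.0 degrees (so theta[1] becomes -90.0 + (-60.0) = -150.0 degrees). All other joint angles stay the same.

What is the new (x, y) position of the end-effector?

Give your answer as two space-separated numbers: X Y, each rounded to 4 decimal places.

Answer: -5.2051 -10.1307

Derivation:
joint[0] = (0.0000, 0.0000)  (base)
link 0: phi[0] = -20 = -20 deg
  cos(-20 deg) = 0.9397, sin(-20 deg) = -0.3420
  joint[1] = (0.0000, 0.0000) + 8.1 * (0.9397, -0.3420) = (0.0000 + 7.6115, 0.0000 + -2.7704) = (7.6115, -2.7704)
link 1: phi[1] = -20 + -150 = -170 deg
  cos(-170 deg) = -0.9848, sin(-170 deg) = -0.1736
  joint[2] = (7.6115, -2.7704) + 11 * (-0.9848, -0.1736) = (7.6115 + -10.8329, -2.7704 + -1.9101) = (-3.2214, -4.6805)
link 2: phi[2] = -20 + -150 + 60 = -110 deg
  cos(-110 deg) = -0.3420, sin(-110 deg) = -0.9397
  joint[3] = (-3.2214, -4.6805) + 5.8 * (-0.3420, -0.9397) = (-3.2214 + -1.9837, -4.6805 + -5.4502) = (-5.2051, -10.1307)
End effector: (-5.2051, -10.1307)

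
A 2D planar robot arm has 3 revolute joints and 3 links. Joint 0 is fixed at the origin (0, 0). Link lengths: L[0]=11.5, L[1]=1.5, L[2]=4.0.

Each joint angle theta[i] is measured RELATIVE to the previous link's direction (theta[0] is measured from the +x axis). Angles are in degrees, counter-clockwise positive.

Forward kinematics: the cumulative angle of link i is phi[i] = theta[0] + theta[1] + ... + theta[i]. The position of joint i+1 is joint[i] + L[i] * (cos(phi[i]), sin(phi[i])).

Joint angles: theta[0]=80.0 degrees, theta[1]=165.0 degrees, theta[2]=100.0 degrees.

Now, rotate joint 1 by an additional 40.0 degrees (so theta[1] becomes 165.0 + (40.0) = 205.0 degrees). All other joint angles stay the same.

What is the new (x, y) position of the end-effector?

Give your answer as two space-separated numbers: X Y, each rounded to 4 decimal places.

Answer: 6.0104 11.5669

Derivation:
joint[0] = (0.0000, 0.0000)  (base)
link 0: phi[0] = 80 = 80 deg
  cos(80 deg) = 0.1736, sin(80 deg) = 0.9848
  joint[1] = (0.0000, 0.0000) + 11.5 * (0.1736, 0.9848) = (0.0000 + 1.9970, 0.0000 + 11.3253) = (1.9970, 11.3253)
link 1: phi[1] = 80 + 205 = 285 deg
  cos(285 deg) = 0.2588, sin(285 deg) = -0.9659
  joint[2] = (1.9970, 11.3253) + 1.5 * (0.2588, -0.9659) = (1.9970 + 0.3882, 11.3253 + -1.4489) = (2.3852, 9.8764)
link 2: phi[2] = 80 + 205 + 100 = 385 deg
  cos(385 deg) = 0.9063, sin(385 deg) = 0.4226
  joint[3] = (2.3852, 9.8764) + 4 * (0.9063, 0.4226) = (2.3852 + 3.6252, 9.8764 + 1.6905) = (6.0104, 11.5669)
End effector: (6.0104, 11.5669)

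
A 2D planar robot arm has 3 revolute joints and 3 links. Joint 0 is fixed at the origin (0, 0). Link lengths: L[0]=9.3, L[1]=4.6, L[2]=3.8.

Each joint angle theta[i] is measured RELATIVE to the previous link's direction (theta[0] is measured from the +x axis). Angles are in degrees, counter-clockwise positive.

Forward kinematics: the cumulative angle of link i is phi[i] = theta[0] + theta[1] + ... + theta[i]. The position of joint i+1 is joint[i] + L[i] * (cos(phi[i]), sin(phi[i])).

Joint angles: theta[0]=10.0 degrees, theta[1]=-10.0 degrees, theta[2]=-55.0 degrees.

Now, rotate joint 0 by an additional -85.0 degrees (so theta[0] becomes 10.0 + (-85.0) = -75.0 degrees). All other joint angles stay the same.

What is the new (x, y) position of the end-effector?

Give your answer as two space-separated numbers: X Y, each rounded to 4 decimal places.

Answer: -0.1030 -16.0082

Derivation:
joint[0] = (0.0000, 0.0000)  (base)
link 0: phi[0] = -75 = -75 deg
  cos(-75 deg) = 0.2588, sin(-75 deg) = -0.9659
  joint[1] = (0.0000, 0.0000) + 9.3 * (0.2588, -0.9659) = (0.0000 + 2.4070, 0.0000 + -8.9831) = (2.4070, -8.9831)
link 1: phi[1] = -75 + -10 = -85 deg
  cos(-85 deg) = 0.0872, sin(-85 deg) = -0.9962
  joint[2] = (2.4070, -8.9831) + 4.6 * (0.0872, -0.9962) = (2.4070 + 0.4009, -8.9831 + -4.5825) = (2.8079, -13.5656)
link 2: phi[2] = -75 + -10 + -55 = -140 deg
  cos(-140 deg) = -0.7660, sin(-140 deg) = -0.6428
  joint[3] = (2.8079, -13.5656) + 3.8 * (-0.7660, -0.6428) = (2.8079 + -2.9110, -13.5656 + -2.4426) = (-0.1030, -16.0082)
End effector: (-0.1030, -16.0082)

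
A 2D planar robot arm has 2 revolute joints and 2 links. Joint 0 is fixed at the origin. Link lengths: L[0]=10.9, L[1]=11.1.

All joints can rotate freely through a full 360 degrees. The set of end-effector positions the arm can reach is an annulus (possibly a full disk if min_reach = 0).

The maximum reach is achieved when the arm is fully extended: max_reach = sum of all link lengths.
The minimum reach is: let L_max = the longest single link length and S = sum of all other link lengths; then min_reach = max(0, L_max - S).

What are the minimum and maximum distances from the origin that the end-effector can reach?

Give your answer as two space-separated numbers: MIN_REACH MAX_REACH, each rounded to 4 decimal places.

Answer: 0.2000 22.0000

Derivation:
Link lengths: [10.9, 11.1]
max_reach = 10.9 + 11.1 = 22
L_max = max([10.9, 11.1]) = 11.1
S (sum of others) = 22 - 11.1 = 10.9
min_reach = max(0, 11.1 - 10.9) = max(0, 0.2) = 0.2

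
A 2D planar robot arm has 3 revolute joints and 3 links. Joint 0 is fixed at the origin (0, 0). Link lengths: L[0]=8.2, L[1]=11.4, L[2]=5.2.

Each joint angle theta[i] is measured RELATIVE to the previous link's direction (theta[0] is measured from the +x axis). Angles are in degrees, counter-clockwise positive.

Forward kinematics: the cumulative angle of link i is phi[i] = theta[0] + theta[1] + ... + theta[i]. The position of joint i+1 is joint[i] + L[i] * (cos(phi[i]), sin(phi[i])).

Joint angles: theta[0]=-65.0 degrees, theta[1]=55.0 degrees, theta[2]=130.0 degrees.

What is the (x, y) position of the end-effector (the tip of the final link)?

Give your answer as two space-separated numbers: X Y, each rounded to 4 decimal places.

Answer: 12.0923 -4.9080

Derivation:
joint[0] = (0.0000, 0.0000)  (base)
link 0: phi[0] = -65 = -65 deg
  cos(-65 deg) = 0.4226, sin(-65 deg) = -0.9063
  joint[1] = (0.0000, 0.0000) + 8.2 * (0.4226, -0.9063) = (0.0000 + 3.4655, 0.0000 + -7.4317) = (3.4655, -7.4317)
link 1: phi[1] = -65 + 55 = -10 deg
  cos(-10 deg) = 0.9848, sin(-10 deg) = -0.1736
  joint[2] = (3.4655, -7.4317) + 11.4 * (0.9848, -0.1736) = (3.4655 + 11.2268, -7.4317 + -1.9796) = (14.6923, -9.4113)
link 2: phi[2] = -65 + 55 + 130 = 120 deg
  cos(120 deg) = -0.5000, sin(120 deg) = 0.8660
  joint[3] = (14.6923, -9.4113) + 5.2 * (-0.5000, 0.8660) = (14.6923 + -2.6000, -9.4113 + 4.5033) = (12.0923, -4.9080)
End effector: (12.0923, -4.9080)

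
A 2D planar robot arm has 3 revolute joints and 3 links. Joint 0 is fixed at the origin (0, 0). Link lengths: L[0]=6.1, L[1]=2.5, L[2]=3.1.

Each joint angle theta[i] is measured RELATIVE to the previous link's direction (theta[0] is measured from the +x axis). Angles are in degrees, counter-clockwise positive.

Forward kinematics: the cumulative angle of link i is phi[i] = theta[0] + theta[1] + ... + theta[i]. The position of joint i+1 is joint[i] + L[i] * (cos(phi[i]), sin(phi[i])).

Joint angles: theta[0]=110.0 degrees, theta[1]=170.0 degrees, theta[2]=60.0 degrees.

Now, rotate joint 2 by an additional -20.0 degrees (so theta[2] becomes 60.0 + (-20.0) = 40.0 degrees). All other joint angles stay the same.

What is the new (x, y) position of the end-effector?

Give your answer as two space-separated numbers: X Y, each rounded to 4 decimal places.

joint[0] = (0.0000, 0.0000)  (base)
link 0: phi[0] = 110 = 110 deg
  cos(110 deg) = -0.3420, sin(110 deg) = 0.9397
  joint[1] = (0.0000, 0.0000) + 6.1 * (-0.3420, 0.9397) = (0.0000 + -2.0863, 0.0000 + 5.7321) = (-2.0863, 5.7321)
link 1: phi[1] = 110 + 170 = 280 deg
  cos(280 deg) = 0.1736, sin(280 deg) = -0.9848
  joint[2] = (-2.0863, 5.7321) + 2.5 * (0.1736, -0.9848) = (-2.0863 + 0.4341, 5.7321 + -2.4620) = (-1.6522, 3.2701)
link 2: phi[2] = 110 + 170 + 40 = 320 deg
  cos(320 deg) = 0.7660, sin(320 deg) = -0.6428
  joint[3] = (-1.6522, 3.2701) + 3.1 * (0.7660, -0.6428) = (-1.6522 + 2.3747, 3.2701 + -1.9926) = (0.7225, 1.2775)
End effector: (0.7225, 1.2775)

Answer: 0.7225 1.2775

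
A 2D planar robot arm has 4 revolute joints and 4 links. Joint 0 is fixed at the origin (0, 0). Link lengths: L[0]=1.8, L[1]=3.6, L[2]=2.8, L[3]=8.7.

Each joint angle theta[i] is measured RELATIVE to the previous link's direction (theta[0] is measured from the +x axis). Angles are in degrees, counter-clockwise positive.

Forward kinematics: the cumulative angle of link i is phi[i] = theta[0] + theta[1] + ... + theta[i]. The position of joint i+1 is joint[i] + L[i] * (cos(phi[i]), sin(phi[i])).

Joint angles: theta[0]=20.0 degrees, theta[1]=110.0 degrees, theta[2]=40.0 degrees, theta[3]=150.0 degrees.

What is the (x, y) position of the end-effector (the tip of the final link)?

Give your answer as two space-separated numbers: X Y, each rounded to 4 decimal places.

Answer: 3.2845 -1.7326

Derivation:
joint[0] = (0.0000, 0.0000)  (base)
link 0: phi[0] = 20 = 20 deg
  cos(20 deg) = 0.9397, sin(20 deg) = 0.3420
  joint[1] = (0.0000, 0.0000) + 1.8 * (0.9397, 0.3420) = (0.0000 + 1.6914, 0.0000 + 0.6156) = (1.6914, 0.6156)
link 1: phi[1] = 20 + 110 = 130 deg
  cos(130 deg) = -0.6428, sin(130 deg) = 0.7660
  joint[2] = (1.6914, 0.6156) + 3.6 * (-0.6428, 0.7660) = (1.6914 + -2.3140, 0.6156 + 2.7578) = (-0.6226, 3.3734)
link 2: phi[2] = 20 + 110 + 40 = 170 deg
  cos(170 deg) = -0.9848, sin(170 deg) = 0.1736
  joint[3] = (-0.6226, 3.3734) + 2.8 * (-0.9848, 0.1736) = (-0.6226 + -2.7575, 3.3734 + 0.4862) = (-3.3801, 3.8596)
link 3: phi[3] = 20 + 110 + 40 + 150 = 320 deg
  cos(320 deg) = 0.7660, sin(320 deg) = -0.6428
  joint[4] = (-3.3801, 3.8596) + 8.7 * (0.7660, -0.6428) = (-3.3801 + 6.6646, 3.8596 + -5.5923) = (3.2845, -1.7326)
End effector: (3.2845, -1.7326)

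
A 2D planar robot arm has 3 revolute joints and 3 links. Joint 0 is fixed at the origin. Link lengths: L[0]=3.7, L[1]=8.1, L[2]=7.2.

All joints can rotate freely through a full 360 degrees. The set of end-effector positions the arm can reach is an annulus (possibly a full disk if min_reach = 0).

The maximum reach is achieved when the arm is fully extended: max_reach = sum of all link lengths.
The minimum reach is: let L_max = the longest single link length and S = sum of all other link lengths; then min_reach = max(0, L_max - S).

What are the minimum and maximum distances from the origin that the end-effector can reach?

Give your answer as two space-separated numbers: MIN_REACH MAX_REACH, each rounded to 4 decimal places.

Answer: 0.0000 19.0000

Derivation:
Link lengths: [3.7, 8.1, 7.2]
max_reach = 3.7 + 8.1 + 7.2 = 19
L_max = max([3.7, 8.1, 7.2]) = 8.1
S (sum of others) = 19 - 8.1 = 10.9
min_reach = max(0, 8.1 - 10.9) = max(0, -2.8) = 0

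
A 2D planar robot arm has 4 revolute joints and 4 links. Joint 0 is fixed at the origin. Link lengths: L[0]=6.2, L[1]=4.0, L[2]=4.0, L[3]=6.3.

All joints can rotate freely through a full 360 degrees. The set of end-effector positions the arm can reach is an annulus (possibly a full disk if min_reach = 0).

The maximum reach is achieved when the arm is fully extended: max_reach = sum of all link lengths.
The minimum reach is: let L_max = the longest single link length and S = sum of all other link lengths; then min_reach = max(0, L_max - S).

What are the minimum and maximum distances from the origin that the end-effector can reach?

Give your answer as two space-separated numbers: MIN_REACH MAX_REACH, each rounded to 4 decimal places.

Answer: 0.0000 20.5000

Derivation:
Link lengths: [6.2, 4.0, 4.0, 6.3]
max_reach = 6.2 + 4 + 4 + 6.3 = 20.5
L_max = max([6.2, 4.0, 4.0, 6.3]) = 6.3
S (sum of others) = 20.5 - 6.3 = 14.2
min_reach = max(0, 6.3 - 14.2) = max(0, -7.9) = 0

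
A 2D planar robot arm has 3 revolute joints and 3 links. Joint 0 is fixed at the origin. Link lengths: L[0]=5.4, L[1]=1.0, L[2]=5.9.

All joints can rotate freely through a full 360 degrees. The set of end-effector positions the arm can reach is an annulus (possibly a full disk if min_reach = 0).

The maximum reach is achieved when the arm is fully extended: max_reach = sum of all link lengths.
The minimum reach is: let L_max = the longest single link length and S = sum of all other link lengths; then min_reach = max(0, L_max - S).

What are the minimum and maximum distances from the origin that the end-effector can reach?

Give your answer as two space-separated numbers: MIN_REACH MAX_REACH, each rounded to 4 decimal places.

Link lengths: [5.4, 1.0, 5.9]
max_reach = 5.4 + 1 + 5.9 = 12.3
L_max = max([5.4, 1.0, 5.9]) = 5.9
S (sum of others) = 12.3 - 5.9 = 6.4
min_reach = max(0, 5.9 - 6.4) = max(0, -0.5) = 0

Answer: 0.0000 12.3000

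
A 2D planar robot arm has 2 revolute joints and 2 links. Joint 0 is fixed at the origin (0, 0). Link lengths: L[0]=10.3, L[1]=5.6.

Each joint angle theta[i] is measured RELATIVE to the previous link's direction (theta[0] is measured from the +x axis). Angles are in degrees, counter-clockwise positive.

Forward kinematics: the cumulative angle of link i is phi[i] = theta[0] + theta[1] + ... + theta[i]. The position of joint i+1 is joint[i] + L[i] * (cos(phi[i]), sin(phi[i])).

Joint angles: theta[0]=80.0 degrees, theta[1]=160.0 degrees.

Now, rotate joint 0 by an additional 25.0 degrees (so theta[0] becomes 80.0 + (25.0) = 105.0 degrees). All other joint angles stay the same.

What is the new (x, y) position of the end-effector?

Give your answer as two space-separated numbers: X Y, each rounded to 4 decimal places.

joint[0] = (0.0000, 0.0000)  (base)
link 0: phi[0] = 105 = 105 deg
  cos(105 deg) = -0.2588, sin(105 deg) = 0.9659
  joint[1] = (0.0000, 0.0000) + 10.3 * (-0.2588, 0.9659) = (0.0000 + -2.6658, 0.0000 + 9.9490) = (-2.6658, 9.9490)
link 1: phi[1] = 105 + 160 = 265 deg
  cos(265 deg) = -0.0872, sin(265 deg) = -0.9962
  joint[2] = (-2.6658, 9.9490) + 5.6 * (-0.0872, -0.9962) = (-2.6658 + -0.4881, 9.9490 + -5.5787) = (-3.1539, 4.3703)
End effector: (-3.1539, 4.3703)

Answer: -3.1539 4.3703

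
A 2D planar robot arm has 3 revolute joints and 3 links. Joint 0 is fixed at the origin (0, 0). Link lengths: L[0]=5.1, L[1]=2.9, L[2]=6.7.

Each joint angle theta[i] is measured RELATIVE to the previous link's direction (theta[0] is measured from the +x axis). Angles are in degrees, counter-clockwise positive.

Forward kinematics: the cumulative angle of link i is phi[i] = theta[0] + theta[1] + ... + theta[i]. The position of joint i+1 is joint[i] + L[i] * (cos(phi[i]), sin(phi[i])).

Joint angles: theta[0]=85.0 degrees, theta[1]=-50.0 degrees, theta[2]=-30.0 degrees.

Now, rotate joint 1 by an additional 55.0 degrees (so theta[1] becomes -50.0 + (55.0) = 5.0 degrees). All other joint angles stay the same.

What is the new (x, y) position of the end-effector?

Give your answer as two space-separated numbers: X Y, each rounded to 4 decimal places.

Answer: 3.7945 13.7830

Derivation:
joint[0] = (0.0000, 0.0000)  (base)
link 0: phi[0] = 85 = 85 deg
  cos(85 deg) = 0.0872, sin(85 deg) = 0.9962
  joint[1] = (0.0000, 0.0000) + 5.1 * (0.0872, 0.9962) = (0.0000 + 0.4445, 0.0000 + 5.0806) = (0.4445, 5.0806)
link 1: phi[1] = 85 + 5 = 90 deg
  cos(90 deg) = 0.0000, sin(90 deg) = 1.0000
  joint[2] = (0.4445, 5.0806) + 2.9 * (0.0000, 1.0000) = (0.4445 + 0.0000, 5.0806 + 2.9000) = (0.4445, 7.9806)
link 2: phi[2] = 85 + 5 + -30 = 60 deg
  cos(60 deg) = 0.5000, sin(60 deg) = 0.8660
  joint[3] = (0.4445, 7.9806) + 6.7 * (0.5000, 0.8660) = (0.4445 + 3.3500, 7.9806 + 5.8024) = (3.7945, 13.7830)
End effector: (3.7945, 13.7830)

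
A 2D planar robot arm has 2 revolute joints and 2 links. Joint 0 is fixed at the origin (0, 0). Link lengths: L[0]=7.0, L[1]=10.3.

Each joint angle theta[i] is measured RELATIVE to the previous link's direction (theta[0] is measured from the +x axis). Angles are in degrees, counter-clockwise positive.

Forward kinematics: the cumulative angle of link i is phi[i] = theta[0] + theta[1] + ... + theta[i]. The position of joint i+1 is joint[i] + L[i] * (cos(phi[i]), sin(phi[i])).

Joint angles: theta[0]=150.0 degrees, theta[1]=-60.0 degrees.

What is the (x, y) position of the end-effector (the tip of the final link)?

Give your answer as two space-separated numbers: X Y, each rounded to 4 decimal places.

Answer: -6.0622 13.8000

Derivation:
joint[0] = (0.0000, 0.0000)  (base)
link 0: phi[0] = 150 = 150 deg
  cos(150 deg) = -0.8660, sin(150 deg) = 0.5000
  joint[1] = (0.0000, 0.0000) + 7 * (-0.8660, 0.5000) = (0.0000 + -6.0622, 0.0000 + 3.5000) = (-6.0622, 3.5000)
link 1: phi[1] = 150 + -60 = 90 deg
  cos(90 deg) = 0.0000, sin(90 deg) = 1.0000
  joint[2] = (-6.0622, 3.5000) + 10.3 * (0.0000, 1.0000) = (-6.0622 + 0.0000, 3.5000 + 10.3000) = (-6.0622, 13.8000)
End effector: (-6.0622, 13.8000)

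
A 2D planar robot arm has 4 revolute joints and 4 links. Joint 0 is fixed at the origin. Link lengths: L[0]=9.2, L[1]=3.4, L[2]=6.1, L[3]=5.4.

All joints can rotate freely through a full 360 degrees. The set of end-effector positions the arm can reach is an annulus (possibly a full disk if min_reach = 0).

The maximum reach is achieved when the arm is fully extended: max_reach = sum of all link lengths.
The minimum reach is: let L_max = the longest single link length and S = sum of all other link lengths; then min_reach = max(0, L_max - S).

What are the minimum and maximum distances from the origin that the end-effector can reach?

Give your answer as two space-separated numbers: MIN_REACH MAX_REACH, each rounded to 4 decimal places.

Link lengths: [9.2, 3.4, 6.1, 5.4]
max_reach = 9.2 + 3.4 + 6.1 + 5.4 = 24.1
L_max = max([9.2, 3.4, 6.1, 5.4]) = 9.2
S (sum of others) = 24.1 - 9.2 = 14.9
min_reach = max(0, 9.2 - 14.9) = max(0, -5.7) = 0

Answer: 0.0000 24.1000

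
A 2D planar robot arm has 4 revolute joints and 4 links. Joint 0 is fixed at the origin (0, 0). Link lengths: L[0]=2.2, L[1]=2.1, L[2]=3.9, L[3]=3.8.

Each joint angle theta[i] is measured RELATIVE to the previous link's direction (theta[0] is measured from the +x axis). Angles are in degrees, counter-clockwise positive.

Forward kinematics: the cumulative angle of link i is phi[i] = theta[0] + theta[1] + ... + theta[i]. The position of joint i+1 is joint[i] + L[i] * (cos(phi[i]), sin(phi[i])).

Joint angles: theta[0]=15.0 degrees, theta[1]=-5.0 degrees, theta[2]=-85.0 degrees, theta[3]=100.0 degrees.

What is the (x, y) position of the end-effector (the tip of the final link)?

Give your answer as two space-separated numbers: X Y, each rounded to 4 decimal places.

joint[0] = (0.0000, 0.0000)  (base)
link 0: phi[0] = 15 = 15 deg
  cos(15 deg) = 0.9659, sin(15 deg) = 0.2588
  joint[1] = (0.0000, 0.0000) + 2.2 * (0.9659, 0.2588) = (0.0000 + 2.1250, 0.0000 + 0.5694) = (2.1250, 0.5694)
link 1: phi[1] = 15 + -5 = 10 deg
  cos(10 deg) = 0.9848, sin(10 deg) = 0.1736
  joint[2] = (2.1250, 0.5694) + 2.1 * (0.9848, 0.1736) = (2.1250 + 2.0681, 0.5694 + 0.3647) = (4.1931, 0.9341)
link 2: phi[2] = 15 + -5 + -85 = -75 deg
  cos(-75 deg) = 0.2588, sin(-75 deg) = -0.9659
  joint[3] = (4.1931, 0.9341) + 3.9 * (0.2588, -0.9659) = (4.1931 + 1.0094, 0.9341 + -3.7671) = (5.2025, -2.8330)
link 3: phi[3] = 15 + -5 + -85 + 100 = 25 deg
  cos(25 deg) = 0.9063, sin(25 deg) = 0.4226
  joint[4] = (5.2025, -2.8330) + 3.8 * (0.9063, 0.4226) = (5.2025 + 3.4440, -2.8330 + 1.6059) = (8.6465, -1.2271)
End effector: (8.6465, -1.2271)

Answer: 8.6465 -1.2271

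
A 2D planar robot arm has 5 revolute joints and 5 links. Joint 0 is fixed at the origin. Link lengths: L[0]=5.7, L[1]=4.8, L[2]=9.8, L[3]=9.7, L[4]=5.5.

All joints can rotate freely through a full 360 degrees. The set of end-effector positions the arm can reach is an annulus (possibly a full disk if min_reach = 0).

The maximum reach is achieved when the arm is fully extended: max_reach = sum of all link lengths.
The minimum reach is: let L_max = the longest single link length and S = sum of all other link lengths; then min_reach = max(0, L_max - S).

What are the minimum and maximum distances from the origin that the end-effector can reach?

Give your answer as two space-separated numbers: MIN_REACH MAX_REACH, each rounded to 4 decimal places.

Link lengths: [5.7, 4.8, 9.8, 9.7, 5.5]
max_reach = 5.7 + 4.8 + 9.8 + 9.7 + 5.5 = 35.5
L_max = max([5.7, 4.8, 9.8, 9.7, 5.5]) = 9.8
S (sum of others) = 35.5 - 9.8 = 25.7
min_reach = max(0, 9.8 - 25.7) = max(0, -15.9) = 0

Answer: 0.0000 35.5000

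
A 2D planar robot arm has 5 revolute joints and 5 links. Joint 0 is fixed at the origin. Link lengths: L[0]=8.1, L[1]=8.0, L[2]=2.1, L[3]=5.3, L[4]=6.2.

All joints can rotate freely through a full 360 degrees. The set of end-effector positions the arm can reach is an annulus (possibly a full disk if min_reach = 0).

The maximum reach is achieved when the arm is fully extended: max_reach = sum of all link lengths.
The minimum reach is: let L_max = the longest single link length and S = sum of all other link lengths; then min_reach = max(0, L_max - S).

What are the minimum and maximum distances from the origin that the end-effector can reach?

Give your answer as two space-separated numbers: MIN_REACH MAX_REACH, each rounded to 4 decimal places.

Link lengths: [8.1, 8.0, 2.1, 5.3, 6.2]
max_reach = 8.1 + 8 + 2.1 + 5.3 + 6.2 = 29.7
L_max = max([8.1, 8.0, 2.1, 5.3, 6.2]) = 8.1
S (sum of others) = 29.7 - 8.1 = 21.6
min_reach = max(0, 8.1 - 21.6) = max(0, -13.5) = 0

Answer: 0.0000 29.7000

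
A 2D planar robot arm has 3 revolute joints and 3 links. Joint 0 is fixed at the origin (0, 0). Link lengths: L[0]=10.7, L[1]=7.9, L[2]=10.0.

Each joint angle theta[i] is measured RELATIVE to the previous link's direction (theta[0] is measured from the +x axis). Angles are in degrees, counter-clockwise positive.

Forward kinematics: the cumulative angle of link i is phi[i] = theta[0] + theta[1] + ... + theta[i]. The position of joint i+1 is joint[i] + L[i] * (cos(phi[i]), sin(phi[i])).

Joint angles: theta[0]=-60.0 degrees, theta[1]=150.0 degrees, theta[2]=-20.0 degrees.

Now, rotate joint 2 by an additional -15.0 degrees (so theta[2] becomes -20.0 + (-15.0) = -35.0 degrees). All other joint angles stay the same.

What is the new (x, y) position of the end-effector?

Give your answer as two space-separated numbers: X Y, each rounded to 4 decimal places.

joint[0] = (0.0000, 0.0000)  (base)
link 0: phi[0] = -60 = -60 deg
  cos(-60 deg) = 0.5000, sin(-60 deg) = -0.8660
  joint[1] = (0.0000, 0.0000) + 10.7 * (0.5000, -0.8660) = (0.0000 + 5.3500, 0.0000 + -9.2665) = (5.3500, -9.2665)
link 1: phi[1] = -60 + 150 = 90 deg
  cos(90 deg) = 0.0000, sin(90 deg) = 1.0000
  joint[2] = (5.3500, -9.2665) + 7.9 * (0.0000, 1.0000) = (5.3500 + 0.0000, -9.2665 + 7.9000) = (5.3500, -1.3665)
link 2: phi[2] = -60 + 150 + -35 = 55 deg
  cos(55 deg) = 0.5736, sin(55 deg) = 0.8192
  joint[3] = (5.3500, -1.3665) + 10 * (0.5736, 0.8192) = (5.3500 + 5.7358, -1.3665 + 8.1915) = (11.0858, 6.8250)
End effector: (11.0858, 6.8250)

Answer: 11.0858 6.8250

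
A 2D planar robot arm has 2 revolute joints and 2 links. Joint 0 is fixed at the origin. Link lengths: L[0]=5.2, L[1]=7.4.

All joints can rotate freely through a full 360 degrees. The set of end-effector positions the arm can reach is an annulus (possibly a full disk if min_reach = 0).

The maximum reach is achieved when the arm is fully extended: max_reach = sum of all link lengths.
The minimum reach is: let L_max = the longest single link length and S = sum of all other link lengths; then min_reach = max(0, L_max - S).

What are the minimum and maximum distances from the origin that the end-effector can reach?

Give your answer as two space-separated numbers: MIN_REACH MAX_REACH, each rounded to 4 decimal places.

Answer: 2.2000 12.6000

Derivation:
Link lengths: [5.2, 7.4]
max_reach = 5.2 + 7.4 = 12.6
L_max = max([5.2, 7.4]) = 7.4
S (sum of others) = 12.6 - 7.4 = 5.2
min_reach = max(0, 7.4 - 5.2) = max(0, 2.2) = 2.2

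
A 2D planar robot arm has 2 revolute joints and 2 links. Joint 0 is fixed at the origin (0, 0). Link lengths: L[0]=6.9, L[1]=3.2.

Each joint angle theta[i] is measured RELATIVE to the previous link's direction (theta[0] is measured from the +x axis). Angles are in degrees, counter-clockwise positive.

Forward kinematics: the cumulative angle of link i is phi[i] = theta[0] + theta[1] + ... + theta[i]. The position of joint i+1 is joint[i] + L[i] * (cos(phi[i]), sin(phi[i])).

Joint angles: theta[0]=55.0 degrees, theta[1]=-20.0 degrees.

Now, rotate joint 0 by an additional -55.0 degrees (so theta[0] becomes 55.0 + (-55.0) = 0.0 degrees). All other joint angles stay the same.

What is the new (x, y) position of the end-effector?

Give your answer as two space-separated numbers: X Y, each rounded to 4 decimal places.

Answer: 9.9070 -1.0945

Derivation:
joint[0] = (0.0000, 0.0000)  (base)
link 0: phi[0] = 0 = 0 deg
  cos(0 deg) = 1.0000, sin(0 deg) = 0.0000
  joint[1] = (0.0000, 0.0000) + 6.9 * (1.0000, 0.0000) = (0.0000 + 6.9000, 0.0000 + 0.0000) = (6.9000, 0.0000)
link 1: phi[1] = 0 + -20 = -20 deg
  cos(-20 deg) = 0.9397, sin(-20 deg) = -0.3420
  joint[2] = (6.9000, 0.0000) + 3.2 * (0.9397, -0.3420) = (6.9000 + 3.0070, 0.0000 + -1.0945) = (9.9070, -1.0945)
End effector: (9.9070, -1.0945)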